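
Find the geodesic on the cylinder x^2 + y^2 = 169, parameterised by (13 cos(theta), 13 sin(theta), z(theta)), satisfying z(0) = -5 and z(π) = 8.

Parameterise the cylinder of radius R = 13 as
    r(θ) = (13 cos θ, 13 sin θ, z(θ)).
The arc-length element is
    ds = sqrt(169 + (dz/dθ)^2) dθ,
so the Lagrangian is L = sqrt(169 + z'^2).
L depends on z' only, not on z or θ, so ∂L/∂z = 0 and
    ∂L/∂z' = z' / sqrt(169 + z'^2).
The Euler-Lagrange equation gives
    d/dθ( z' / sqrt(169 + z'^2) ) = 0,
so z' is constant. Integrating once:
    z(θ) = a θ + b,
a helix on the cylinder (a straight line when the cylinder is unrolled). The constants a, b are determined by the endpoint conditions.
With endpoint conditions z(0) = -5 and z(π) = 8: from z(0) = b we get b = -5, and a·π + -5 = 8 gives a = 13/π, so
    z(θ) = (13/π) θ − 5.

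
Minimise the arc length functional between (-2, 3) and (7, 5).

Arc-length functional: J[y] = ∫ sqrt(1 + (y')^2) dx.
Lagrangian L = sqrt(1 + (y')^2) has no explicit y dependence, so ∂L/∂y = 0 and the Euler-Lagrange equation gives
    d/dx( y' / sqrt(1 + (y')^2) ) = 0  ⇒  y' / sqrt(1 + (y')^2) = const.
Hence y' is constant, so y(x) is affine.
Fitting the endpoints (-2, 3) and (7, 5):
    slope m = (5 − 3) / (7 − (-2)) = 2/9,
    intercept c = 3 − m·(-2) = 31/9.
Extremal: y(x) = (2/9) x + 31/9.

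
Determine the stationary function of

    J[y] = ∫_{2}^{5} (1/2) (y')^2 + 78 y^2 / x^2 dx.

The Lagrangian is L = (1/2) (y')^2 + 78 y^2 / x^2.
Compute ∂L/∂y = 156y/x^2, ∂L/∂y' = y'.
The Euler-Lagrange equation d/dx(∂L/∂y') − ∂L/∂y = 0 reduces to
    y'' − 156/x^2 · y = 0  (x > 0).
Its general solution is
    y(x) = A x^13 + B x^(-12),
with A, B fixed by the endpoint conditions.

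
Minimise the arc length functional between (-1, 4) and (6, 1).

Arc-length functional: J[y] = ∫ sqrt(1 + (y')^2) dx.
Lagrangian L = sqrt(1 + (y')^2) has no explicit y dependence, so ∂L/∂y = 0 and the Euler-Lagrange equation gives
    d/dx( y' / sqrt(1 + (y')^2) ) = 0  ⇒  y' / sqrt(1 + (y')^2) = const.
Hence y' is constant, so y(x) is affine.
Fitting the endpoints (-1, 4) and (6, 1):
    slope m = (1 − 4) / (6 − (-1)) = -3/7,
    intercept c = 4 − m·(-1) = 25/7.
Extremal: y(x) = (-3/7) x + 25/7.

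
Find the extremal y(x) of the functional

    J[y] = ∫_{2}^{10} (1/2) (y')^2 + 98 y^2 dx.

The Lagrangian is L = (1/2) (y')^2 + 98 y^2.
Compute ∂L/∂y = 196y, ∂L/∂y' = y'.
The Euler-Lagrange equation d/dx(∂L/∂y') − ∂L/∂y = 0 reduces to
    y'' − 196 y = 0.
Its general solution is
    y(x) = A e^(14x) + B e^(−14x),
with A, B fixed by the endpoint conditions.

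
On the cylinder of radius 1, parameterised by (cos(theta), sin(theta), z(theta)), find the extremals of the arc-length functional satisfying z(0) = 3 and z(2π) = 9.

Parameterise the cylinder of radius R = 1 as
    r(θ) = (cos θ, sin θ, z(θ)).
The arc-length element is
    ds = sqrt(1 + (dz/dθ)^2) dθ,
so the Lagrangian is L = sqrt(1 + z'^2).
L depends on z' only, not on z or θ, so ∂L/∂z = 0 and
    ∂L/∂z' = z' / sqrt(1 + z'^2).
The Euler-Lagrange equation gives
    d/dθ( z' / sqrt(1 + z'^2) ) = 0,
so z' is constant. Integrating once:
    z(θ) = a θ + b,
a helix on the cylinder (a straight line when the cylinder is unrolled). The constants a, b are determined by the endpoint conditions.
With endpoint conditions z(0) = 3 and z(2π) = 9: from z(0) = b we get b = 3, and a·2π + 3 = 9 gives a = 3/π, so
    z(θ) = (3/π) θ + 3.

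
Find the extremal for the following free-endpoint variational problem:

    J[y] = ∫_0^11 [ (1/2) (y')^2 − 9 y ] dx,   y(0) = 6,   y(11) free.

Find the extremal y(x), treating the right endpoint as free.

The Lagrangian L = (1/2) (y')^2 − 9 y gives
    ∂L/∂y = −9,   ∂L/∂y' = y'.
Euler-Lagrange: d/dx(y') − (−9) = 0, i.e. y'' + 9 = 0, so
    y(x) = −(9/2) x^2 + C1 x + C2.
Fixed left endpoint y(0) = 6 ⇒ C2 = 6.
The right endpoint x = 11 is free, so the natural (transversality) condition is ∂L/∂y' |_{x=11} = 0, i.e. y'(11) = 0.
Compute y'(x) = −9 x + C1, so y'(11) = −99 + C1 = 0 ⇒ C1 = 99.
Therefore the extremal is
    y(x) = −(9/2) x^2 + 99 x + 6.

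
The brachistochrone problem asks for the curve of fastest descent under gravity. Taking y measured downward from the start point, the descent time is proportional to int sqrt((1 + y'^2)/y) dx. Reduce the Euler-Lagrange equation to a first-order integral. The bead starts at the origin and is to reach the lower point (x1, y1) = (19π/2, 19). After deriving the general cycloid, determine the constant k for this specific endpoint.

The Lagrangian L = sqrt((1 + y'^2) / y) has no explicit x dependence, so the Beltrami identity applies:
    L − y' ∂L/∂y' = C.
Compute ∂L/∂y' = y' / sqrt(y (1 + y'^2)).
Substitute:
    sqrt((1 + y'^2)/y) − y'·y' / sqrt(y (1 + y'^2))
    = (1 + y'^2) / sqrt(y (1 + y'^2)) − y'^2 / sqrt(y (1 + y'^2))
    = 1 / sqrt(y (1 + y'^2)) = C.
Squaring and rearranging gives the first integral
    y (1 + y'^2) = 1/C^2 =: k   (constant).
Solving this first-order ODE by the substitution
    y = (k/2)(1 − cos θ)
yields the cycloid parameterisation
    x(θ) = (k/2)(θ − sin θ),   y(θ) = (k/2)(1 − cos θ).
The constant k is fixed by the endpoint condition.
Now fit the given lower endpoint (x1, y1) = (19π/2, 19). At the bottom of the first arch (θ = π), the parametric equations give
    y(π) = (k/2)(1 − cos π) = k,
    x(π) = (k/2)(π − sin π) = kπ/2.
Matching y(π) = 19 gives k = 19, consistent with x(π) = 19π/2. Therefore the specific cycloid is
    x(θ) = (19/2)(θ − sin θ),   y(θ) = (19/2)(1 − cos θ).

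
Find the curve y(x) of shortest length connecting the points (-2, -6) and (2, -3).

Arc-length functional: J[y] = ∫ sqrt(1 + (y')^2) dx.
Lagrangian L = sqrt(1 + (y')^2) has no explicit y dependence, so ∂L/∂y = 0 and the Euler-Lagrange equation gives
    d/dx( y' / sqrt(1 + (y')^2) ) = 0  ⇒  y' / sqrt(1 + (y')^2) = const.
Hence y' is constant, so y(x) is affine.
Fitting the endpoints (-2, -6) and (2, -3):
    slope m = ((-3) − (-6)) / (2 − (-2)) = 3/4,
    intercept c = (-6) − m·(-2) = -9/2.
Extremal: y(x) = (3/4) x - 9/2.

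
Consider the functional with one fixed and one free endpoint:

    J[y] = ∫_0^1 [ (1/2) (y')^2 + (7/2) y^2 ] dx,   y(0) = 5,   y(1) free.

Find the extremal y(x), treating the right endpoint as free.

The Lagrangian L = (1/2) (y')^2 + (7/2) y^2 gives
    ∂L/∂y = 7 y,   ∂L/∂y' = y'.
Euler-Lagrange: y'' − 7 y = 0.
With k = sqrt(7), the general solution is
    y(x) = A cosh(sqrt(7) x) + B sinh(sqrt(7) x).
Fixed left endpoint y(0) = 5 ⇒ A = 5.
The right endpoint x = 1 is free, so the natural (transversality) condition is ∂L/∂y' |_{x=1} = 0, i.e. y'(1) = 0.
Compute y'(x) = A k sinh(k x) + B k cosh(k x), so
    y'(1) = A k sinh(k·1) + B k cosh(k·1) = 0
    ⇒ B = −A tanh(k·1) = − 5 tanh(sqrt(7)·1).
Therefore the extremal is
    y(x) = 5 cosh(sqrt(7) x) − 5 tanh(sqrt(7)·1) sinh(sqrt(7) x).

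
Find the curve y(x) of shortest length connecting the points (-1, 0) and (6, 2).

Arc-length functional: J[y] = ∫ sqrt(1 + (y')^2) dx.
Lagrangian L = sqrt(1 + (y')^2) has no explicit y dependence, so ∂L/∂y = 0 and the Euler-Lagrange equation gives
    d/dx( y' / sqrt(1 + (y')^2) ) = 0  ⇒  y' / sqrt(1 + (y')^2) = const.
Hence y' is constant, so y(x) is affine.
Fitting the endpoints (-1, 0) and (6, 2):
    slope m = (2 − 0) / (6 − (-1)) = 2/7,
    intercept c = 0 − m·(-1) = 2/7.
Extremal: y(x) = (2/7) x + 2/7.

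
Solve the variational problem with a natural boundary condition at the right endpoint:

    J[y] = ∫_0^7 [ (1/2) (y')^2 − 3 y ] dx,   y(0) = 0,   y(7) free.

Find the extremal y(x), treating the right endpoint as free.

The Lagrangian L = (1/2) (y')^2 − 3 y gives
    ∂L/∂y = −3,   ∂L/∂y' = y'.
Euler-Lagrange: d/dx(y') − (−3) = 0, i.e. y'' + 3 = 0, so
    y(x) = −(3/2) x^2 + C1 x + C2.
Fixed left endpoint y(0) = 0 ⇒ C2 = 0.
The right endpoint x = 7 is free, so the natural (transversality) condition is ∂L/∂y' |_{x=7} = 0, i.e. y'(7) = 0.
Compute y'(x) = −3 x + C1, so y'(7) = −21 + C1 = 0 ⇒ C1 = 21.
Therefore the extremal is
    y(x) = −(3/2) x^2 + 21 x.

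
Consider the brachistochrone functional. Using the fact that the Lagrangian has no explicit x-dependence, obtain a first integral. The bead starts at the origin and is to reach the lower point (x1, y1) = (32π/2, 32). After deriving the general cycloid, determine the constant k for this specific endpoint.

The Lagrangian L = sqrt((1 + y'^2) / y) has no explicit x dependence, so the Beltrami identity applies:
    L − y' ∂L/∂y' = C.
Compute ∂L/∂y' = y' / sqrt(y (1 + y'^2)).
Substitute:
    sqrt((1 + y'^2)/y) − y'·y' / sqrt(y (1 + y'^2))
    = (1 + y'^2) / sqrt(y (1 + y'^2)) − y'^2 / sqrt(y (1 + y'^2))
    = 1 / sqrt(y (1 + y'^2)) = C.
Squaring and rearranging gives the first integral
    y (1 + y'^2) = 1/C^2 =: k   (constant).
Solving this first-order ODE by the substitution
    y = (k/2)(1 − cos θ)
yields the cycloid parameterisation
    x(θ) = (k/2)(θ − sin θ),   y(θ) = (k/2)(1 − cos θ).
The constant k is fixed by the endpoint condition.
Now fit the given lower endpoint (x1, y1) = (32π/2, 32). At the bottom of the first arch (θ = π), the parametric equations give
    y(π) = (k/2)(1 − cos π) = k,
    x(π) = (k/2)(π − sin π) = kπ/2.
Matching y(π) = 32 gives k = 32, consistent with x(π) = 32π/2. Therefore the specific cycloid is
    x(θ) = (32/2)(θ − sin θ),   y(θ) = (32/2)(1 − cos θ).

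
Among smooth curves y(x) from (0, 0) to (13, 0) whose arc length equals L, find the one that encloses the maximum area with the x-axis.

Set up the augmented Lagrangian using a multiplier λ for the length constraint:
    F(y, y') = y − λ sqrt(1 + y'^2).
F has no explicit x dependence, so the Beltrami identity yields a first integral
    F − y' ∂F/∂y' = C.
Compute ∂F/∂y' = −λ y' / sqrt(1 + y'^2). Then
    y − λ sqrt(1 + y'^2) + λ y'^2 / sqrt(1 + y'^2) = C
    ⇒  y − λ / sqrt(1 + y'^2) = C.
Solving for y' and integrating gives
    (x − a)^2 + (y − b)^2 = λ^2,
a circular arc of radius λ. The constants a, b are determined by the endpoint conditions y(0) = y(13) = 0, and λ is fixed implicitly by the length constraint
    ∫_{0}^{13} sqrt(1 + y'^2) dx = L.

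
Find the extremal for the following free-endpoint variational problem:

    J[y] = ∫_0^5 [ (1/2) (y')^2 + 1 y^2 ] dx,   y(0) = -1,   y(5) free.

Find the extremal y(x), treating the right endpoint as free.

The Lagrangian L = (1/2) (y')^2 + 1 y^2 gives
    ∂L/∂y = 2 y,   ∂L/∂y' = y'.
Euler-Lagrange: y'' − 2 y = 0.
With k = sqrt(2), the general solution is
    y(x) = A cosh(sqrt(2) x) + B sinh(sqrt(2) x).
Fixed left endpoint y(0) = -1 ⇒ A = -1.
The right endpoint x = 5 is free, so the natural (transversality) condition is ∂L/∂y' |_{x=5} = 0, i.e. y'(5) = 0.
Compute y'(x) = A k sinh(k x) + B k cosh(k x), so
    y'(5) = A k sinh(k·5) + B k cosh(k·5) = 0
    ⇒ B = −A tanh(k·5) = tanh(sqrt(2)·5).
Therefore the extremal is
    y(x) = −cosh(sqrt(2) x) + tanh(sqrt(2)·5) sinh(sqrt(2) x).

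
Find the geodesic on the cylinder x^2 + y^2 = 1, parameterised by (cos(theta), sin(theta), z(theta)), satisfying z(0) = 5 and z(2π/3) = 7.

Parameterise the cylinder of radius R = 1 as
    r(θ) = (cos θ, sin θ, z(θ)).
The arc-length element is
    ds = sqrt(1 + (dz/dθ)^2) dθ,
so the Lagrangian is L = sqrt(1 + z'^2).
L depends on z' only, not on z or θ, so ∂L/∂z = 0 and
    ∂L/∂z' = z' / sqrt(1 + z'^2).
The Euler-Lagrange equation gives
    d/dθ( z' / sqrt(1 + z'^2) ) = 0,
so z' is constant. Integrating once:
    z(θ) = a θ + b,
a helix on the cylinder (a straight line when the cylinder is unrolled). The constants a, b are determined by the endpoint conditions.
With endpoint conditions z(0) = 5 and z(2π/3) = 7: from z(0) = b we get b = 5, and a·2π/3 + 5 = 7 gives a = 3/π, so
    z(θ) = (3/π) θ + 5.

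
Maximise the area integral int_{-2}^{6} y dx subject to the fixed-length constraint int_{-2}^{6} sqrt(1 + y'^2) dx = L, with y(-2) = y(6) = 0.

Set up the augmented Lagrangian using a multiplier λ for the length constraint:
    F(y, y') = y − λ sqrt(1 + y'^2).
F has no explicit x dependence, so the Beltrami identity yields a first integral
    F − y' ∂F/∂y' = C.
Compute ∂F/∂y' = −λ y' / sqrt(1 + y'^2). Then
    y − λ sqrt(1 + y'^2) + λ y'^2 / sqrt(1 + y'^2) = C
    ⇒  y − λ / sqrt(1 + y'^2) = C.
Solving for y' and integrating gives
    (x − a)^2 + (y − b)^2 = λ^2,
a circular arc of radius λ. The constants a, b are determined by the endpoint conditions y(-2) = y(6) = 0, and λ is fixed implicitly by the length constraint
    ∫_{-2}^{6} sqrt(1 + y'^2) dx = L.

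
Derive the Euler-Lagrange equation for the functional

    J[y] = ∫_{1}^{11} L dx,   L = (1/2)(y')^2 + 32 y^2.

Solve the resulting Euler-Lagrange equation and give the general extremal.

The Lagrangian is L = (1/2)(y')^2 + 32 y^2.
∂L/∂y = 64y.
∂L/∂y' = y'.
The Euler-Lagrange equation d/dx(∂L/∂y') − ∂L/∂y = 0 becomes:
    y'' - 64 y = 0
General solution: y(x) = A e^(8x) + B e^(-8x), where A and B are arbitrary constants fixed by the endpoint conditions.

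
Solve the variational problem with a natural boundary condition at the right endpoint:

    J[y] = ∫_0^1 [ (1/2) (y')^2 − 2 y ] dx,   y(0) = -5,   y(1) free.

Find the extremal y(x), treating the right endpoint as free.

The Lagrangian L = (1/2) (y')^2 − 2 y gives
    ∂L/∂y = −2,   ∂L/∂y' = y'.
Euler-Lagrange: d/dx(y') − (−2) = 0, i.e. y'' + 2 = 0, so
    y(x) = −(2/2) x^2 + C1 x + C2.
Fixed left endpoint y(0) = -5 ⇒ C2 = -5.
The right endpoint x = 1 is free, so the natural (transversality) condition is ∂L/∂y' |_{x=1} = 0, i.e. y'(1) = 0.
Compute y'(x) = −2 x + C1, so y'(1) = −2 + C1 = 0 ⇒ C1 = 2.
Therefore the extremal is
    y(x) = −x^2 + 2 x − 5.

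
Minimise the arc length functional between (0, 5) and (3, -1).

Arc-length functional: J[y] = ∫ sqrt(1 + (y')^2) dx.
Lagrangian L = sqrt(1 + (y')^2) has no explicit y dependence, so ∂L/∂y = 0 and the Euler-Lagrange equation gives
    d/dx( y' / sqrt(1 + (y')^2) ) = 0  ⇒  y' / sqrt(1 + (y')^2) = const.
Hence y' is constant, so y(x) is affine.
Fitting the endpoints (0, 5) and (3, -1):
    slope m = ((-1) − 5) / (3 − 0) = -2,
    intercept c = 5 − m·0 = 5.
Extremal: y(x) = -2 x + 5.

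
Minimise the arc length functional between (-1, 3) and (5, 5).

Arc-length functional: J[y] = ∫ sqrt(1 + (y')^2) dx.
Lagrangian L = sqrt(1 + (y')^2) has no explicit y dependence, so ∂L/∂y = 0 and the Euler-Lagrange equation gives
    d/dx( y' / sqrt(1 + (y')^2) ) = 0  ⇒  y' / sqrt(1 + (y')^2) = const.
Hence y' is constant, so y(x) is affine.
Fitting the endpoints (-1, 3) and (5, 5):
    slope m = (5 − 3) / (5 − (-1)) = 1/3,
    intercept c = 3 − m·(-1) = 10/3.
Extremal: y(x) = (1/3) x + 10/3.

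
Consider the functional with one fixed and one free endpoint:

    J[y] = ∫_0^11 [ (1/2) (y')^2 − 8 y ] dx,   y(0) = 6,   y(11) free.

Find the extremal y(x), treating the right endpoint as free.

The Lagrangian L = (1/2) (y')^2 − 8 y gives
    ∂L/∂y = −8,   ∂L/∂y' = y'.
Euler-Lagrange: d/dx(y') − (−8) = 0, i.e. y'' + 8 = 0, so
    y(x) = −(8/2) x^2 + C1 x + C2.
Fixed left endpoint y(0) = 6 ⇒ C2 = 6.
The right endpoint x = 11 is free, so the natural (transversality) condition is ∂L/∂y' |_{x=11} = 0, i.e. y'(11) = 0.
Compute y'(x) = −8 x + C1, so y'(11) = −88 + C1 = 0 ⇒ C1 = 88.
Therefore the extremal is
    y(x) = −4 x^2 + 88 x + 6.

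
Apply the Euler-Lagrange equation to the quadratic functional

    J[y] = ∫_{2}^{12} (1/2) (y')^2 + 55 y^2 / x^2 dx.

The Lagrangian is L = (1/2) (y')^2 + 55 y^2 / x^2.
Compute ∂L/∂y = 110y/x^2, ∂L/∂y' = y'.
The Euler-Lagrange equation d/dx(∂L/∂y') − ∂L/∂y = 0 reduces to
    y'' − 110/x^2 · y = 0  (x > 0).
Its general solution is
    y(x) = A x^11 + B x^(-10),
with A, B fixed by the endpoint conditions.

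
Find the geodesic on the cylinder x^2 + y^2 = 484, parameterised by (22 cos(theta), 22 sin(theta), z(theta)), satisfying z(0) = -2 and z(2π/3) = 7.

Parameterise the cylinder of radius R = 22 as
    r(θ) = (22 cos θ, 22 sin θ, z(θ)).
The arc-length element is
    ds = sqrt(484 + (dz/dθ)^2) dθ,
so the Lagrangian is L = sqrt(484 + z'^2).
L depends on z' only, not on z or θ, so ∂L/∂z = 0 and
    ∂L/∂z' = z' / sqrt(484 + z'^2).
The Euler-Lagrange equation gives
    d/dθ( z' / sqrt(484 + z'^2) ) = 0,
so z' is constant. Integrating once:
    z(θ) = a θ + b,
a helix on the cylinder (a straight line when the cylinder is unrolled). The constants a, b are determined by the endpoint conditions.
With endpoint conditions z(0) = -2 and z(2π/3) = 7: from z(0) = b we get b = -2, and a·2π/3 + -2 = 7 gives a = 27/(2π), so
    z(θ) = (27/(2π)) θ − 2.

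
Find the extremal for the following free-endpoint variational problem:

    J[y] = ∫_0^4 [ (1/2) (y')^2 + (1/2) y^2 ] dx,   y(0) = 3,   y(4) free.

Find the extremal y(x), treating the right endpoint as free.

The Lagrangian L = (1/2) (y')^2 + (1/2) y^2 gives
    ∂L/∂y = 1 y,   ∂L/∂y' = y'.
Euler-Lagrange: y'' − y = 0.
With k = 1, the general solution is
    y(x) = A cosh(x) + B sinh(x).
Fixed left endpoint y(0) = 3 ⇒ A = 3.
The right endpoint x = 4 is free, so the natural (transversality) condition is ∂L/∂y' |_{x=4} = 0, i.e. y'(4) = 0.
Compute y'(x) = A k sinh(k x) + B k cosh(k x), so
    y'(4) = A k sinh(k·4) + B k cosh(k·4) = 0
    ⇒ B = −A tanh(k·4) = − 3 tanh(1·4).
Therefore the extremal is
    y(x) = 3 cosh(1 x) − 3 tanh(1·4) sinh(1 x).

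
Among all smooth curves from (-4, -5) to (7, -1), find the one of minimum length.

Arc-length functional: J[y] = ∫ sqrt(1 + (y')^2) dx.
Lagrangian L = sqrt(1 + (y')^2) has no explicit y dependence, so ∂L/∂y = 0 and the Euler-Lagrange equation gives
    d/dx( y' / sqrt(1 + (y')^2) ) = 0  ⇒  y' / sqrt(1 + (y')^2) = const.
Hence y' is constant, so y(x) is affine.
Fitting the endpoints (-4, -5) and (7, -1):
    slope m = ((-1) − (-5)) / (7 − (-4)) = 4/11,
    intercept c = (-5) − m·(-4) = -39/11.
Extremal: y(x) = (4/11) x - 39/11.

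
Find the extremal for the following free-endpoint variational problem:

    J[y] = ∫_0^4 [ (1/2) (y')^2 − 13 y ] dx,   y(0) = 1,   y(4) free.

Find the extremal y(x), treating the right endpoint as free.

The Lagrangian L = (1/2) (y')^2 − 13 y gives
    ∂L/∂y = −13,   ∂L/∂y' = y'.
Euler-Lagrange: d/dx(y') − (−13) = 0, i.e. y'' + 13 = 0, so
    y(x) = −(13/2) x^2 + C1 x + C2.
Fixed left endpoint y(0) = 1 ⇒ C2 = 1.
The right endpoint x = 4 is free, so the natural (transversality) condition is ∂L/∂y' |_{x=4} = 0, i.e. y'(4) = 0.
Compute y'(x) = −13 x + C1, so y'(4) = −52 + C1 = 0 ⇒ C1 = 52.
Therefore the extremal is
    y(x) = −(13/2) x^2 + 52 x + 1.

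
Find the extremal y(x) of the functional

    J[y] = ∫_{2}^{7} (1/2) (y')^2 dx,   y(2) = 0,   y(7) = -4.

The Lagrangian is L = (1/2) (y')^2.
Compute ∂L/∂y = 0, ∂L/∂y' = y'.
The Euler-Lagrange equation d/dx(∂L/∂y') − ∂L/∂y = 0 reduces to
    y'' = 0.
Its general solution is
    y(x) = A x + B,
with A, B fixed by the endpoint conditions.
Applying the endpoint conditions y(2) = 0 and y(7) = -4: solve A·2 + B = 0 and A·7 + B = -4. Subtracting gives A(7 − 2) = -4 − 0, so A = -4/5, and B = 0 − A·2 = 8/5. Therefore
    y(x) = (-4/5) x + 8/5.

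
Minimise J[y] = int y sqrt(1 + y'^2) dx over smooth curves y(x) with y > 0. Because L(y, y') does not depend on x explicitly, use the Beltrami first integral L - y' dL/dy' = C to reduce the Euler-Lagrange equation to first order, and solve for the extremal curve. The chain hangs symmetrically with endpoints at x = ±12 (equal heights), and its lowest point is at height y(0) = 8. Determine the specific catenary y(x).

The Lagrangian L(y, y') = y sqrt(1 + y'^2) has no explicit x dependence, so the Beltrami identity applies:
    L − y' ∂L/∂y' = C.
Compute ∂L/∂y' = y · y' / sqrt(1 + y'^2). Then
    L − y' ∂L/∂y'
    = y sqrt(1 + y'^2) − y · y'^2 / sqrt(1 + y'^2)
    = y (1 + y'^2 − y'^2) / sqrt(1 + y'^2)
    = y / sqrt(1 + y'^2) = C.
Squaring gives y^2 = C^2 (1 + y'^2), i.e.
    y'^2 = y^2 / C^2 − 1.
Separating variables,
    dy / sqrt(y^2 − C^2) = dx / C,
and integrating gives arccosh(y / C) = (x − a)/C, so
    y(x) = C cosh((x − a)/C),
the catenary. The constants C and a are fixed by the two endpoint conditions (and, for the hanging-chain problem, the length constraint selects C).
Now fit the given data. The endpoints x = ±12 are symmetric at equal height, so the catenary is even about its minimum: a = 0 and y(x) = C cosh(x/C). The lowest point is y(0) = C cosh(0) = C, and we are told y(0) = 8, so C = 8. Therefore
    y(x) = 8 cosh(x/8),
and at the endpoints
    y(±12) = 8 cosh(12/8).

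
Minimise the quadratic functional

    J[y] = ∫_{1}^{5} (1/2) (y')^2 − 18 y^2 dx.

The Lagrangian is L = (1/2) (y')^2 − 18 y^2.
Compute ∂L/∂y = -36y, ∂L/∂y' = y'.
The Euler-Lagrange equation d/dx(∂L/∂y') − ∂L/∂y = 0 reduces to
    y'' + 36 y = 0.
Its general solution is
    y(x) = A sin(6x) + B cos(6x),
with A, B fixed by the endpoint conditions.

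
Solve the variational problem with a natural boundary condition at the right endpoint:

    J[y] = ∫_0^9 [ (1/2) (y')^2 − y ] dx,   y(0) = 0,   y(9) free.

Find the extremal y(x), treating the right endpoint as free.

The Lagrangian L = (1/2) (y')^2 − y gives
    ∂L/∂y = −1,   ∂L/∂y' = y'.
Euler-Lagrange: d/dx(y') − (−1) = 0, i.e. y'' + 1 = 0, so
    y(x) = −(1/2) x^2 + C1 x + C2.
Fixed left endpoint y(0) = 0 ⇒ C2 = 0.
The right endpoint x = 9 is free, so the natural (transversality) condition is ∂L/∂y' |_{x=9} = 0, i.e. y'(9) = 0.
Compute y'(x) = −1 x + C1, so y'(9) = −9 + C1 = 0 ⇒ C1 = 9.
Therefore the extremal is
    y(x) = −x^2/2 + 9 x.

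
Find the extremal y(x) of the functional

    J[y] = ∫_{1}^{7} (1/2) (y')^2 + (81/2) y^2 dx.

The Lagrangian is L = (1/2) (y')^2 + (81/2) y^2.
Compute ∂L/∂y = 81y, ∂L/∂y' = y'.
The Euler-Lagrange equation d/dx(∂L/∂y') − ∂L/∂y = 0 reduces to
    y'' − 81 y = 0.
Its general solution is
    y(x) = A e^(9x) + B e^(−9x),
with A, B fixed by the endpoint conditions.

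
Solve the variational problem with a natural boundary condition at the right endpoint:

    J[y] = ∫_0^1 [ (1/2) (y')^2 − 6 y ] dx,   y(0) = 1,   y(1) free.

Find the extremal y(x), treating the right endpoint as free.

The Lagrangian L = (1/2) (y')^2 − 6 y gives
    ∂L/∂y = −6,   ∂L/∂y' = y'.
Euler-Lagrange: d/dx(y') − (−6) = 0, i.e. y'' + 6 = 0, so
    y(x) = −(6/2) x^2 + C1 x + C2.
Fixed left endpoint y(0) = 1 ⇒ C2 = 1.
The right endpoint x = 1 is free, so the natural (transversality) condition is ∂L/∂y' |_{x=1} = 0, i.e. y'(1) = 0.
Compute y'(x) = −6 x + C1, so y'(1) = −6 + C1 = 0 ⇒ C1 = 6.
Therefore the extremal is
    y(x) = −3 x^2 + 6 x + 1.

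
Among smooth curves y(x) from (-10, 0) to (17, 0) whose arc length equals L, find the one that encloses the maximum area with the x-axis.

Set up the augmented Lagrangian using a multiplier λ for the length constraint:
    F(y, y') = y − λ sqrt(1 + y'^2).
F has no explicit x dependence, so the Beltrami identity yields a first integral
    F − y' ∂F/∂y' = C.
Compute ∂F/∂y' = −λ y' / sqrt(1 + y'^2). Then
    y − λ sqrt(1 + y'^2) + λ y'^2 / sqrt(1 + y'^2) = C
    ⇒  y − λ / sqrt(1 + y'^2) = C.
Solving for y' and integrating gives
    (x − a)^2 + (y − b)^2 = λ^2,
a circular arc of radius λ. The constants a, b are determined by the endpoint conditions y(-10) = y(17) = 0, and λ is fixed implicitly by the length constraint
    ∫_{-10}^{17} sqrt(1 + y'^2) dx = L.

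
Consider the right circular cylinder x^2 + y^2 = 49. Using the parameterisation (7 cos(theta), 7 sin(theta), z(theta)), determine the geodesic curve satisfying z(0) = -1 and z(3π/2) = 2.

Parameterise the cylinder of radius R = 7 as
    r(θ) = (7 cos θ, 7 sin θ, z(θ)).
The arc-length element is
    ds = sqrt(49 + (dz/dθ)^2) dθ,
so the Lagrangian is L = sqrt(49 + z'^2).
L depends on z' only, not on z or θ, so ∂L/∂z = 0 and
    ∂L/∂z' = z' / sqrt(49 + z'^2).
The Euler-Lagrange equation gives
    d/dθ( z' / sqrt(49 + z'^2) ) = 0,
so z' is constant. Integrating once:
    z(θ) = a θ + b,
a helix on the cylinder (a straight line when the cylinder is unrolled). The constants a, b are determined by the endpoint conditions.
With endpoint conditions z(0) = -1 and z(3π/2) = 2: from z(0) = b we get b = -1, and a·3π/2 + -1 = 2 gives a = 2/π, so
    z(θ) = (2/π) θ − 1.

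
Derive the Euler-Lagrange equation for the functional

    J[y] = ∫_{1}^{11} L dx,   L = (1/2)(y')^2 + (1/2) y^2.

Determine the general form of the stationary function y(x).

The Lagrangian is L = (1/2)(y')^2 + (1/2) y^2.
∂L/∂y = y.
∂L/∂y' = y'.
The Euler-Lagrange equation d/dx(∂L/∂y') − ∂L/∂y = 0 becomes:
    y'' - y = 0
General solution: y(x) = A e^x + B e^(-x), where A and B are arbitrary constants fixed by the endpoint conditions.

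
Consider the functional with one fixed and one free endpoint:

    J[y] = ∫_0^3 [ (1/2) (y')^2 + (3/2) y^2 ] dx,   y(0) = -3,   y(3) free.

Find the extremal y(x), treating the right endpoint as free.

The Lagrangian L = (1/2) (y')^2 + (3/2) y^2 gives
    ∂L/∂y = 3 y,   ∂L/∂y' = y'.
Euler-Lagrange: y'' − 3 y = 0.
With k = sqrt(3), the general solution is
    y(x) = A cosh(sqrt(3) x) + B sinh(sqrt(3) x).
Fixed left endpoint y(0) = -3 ⇒ A = -3.
The right endpoint x = 3 is free, so the natural (transversality) condition is ∂L/∂y' |_{x=3} = 0, i.e. y'(3) = 0.
Compute y'(x) = A k sinh(k x) + B k cosh(k x), so
    y'(3) = A k sinh(k·3) + B k cosh(k·3) = 0
    ⇒ B = −A tanh(k·3) = 3 tanh(sqrt(3)·3).
Therefore the extremal is
    y(x) = −3 cosh(sqrt(3) x) + 3 tanh(sqrt(3)·3) sinh(sqrt(3) x).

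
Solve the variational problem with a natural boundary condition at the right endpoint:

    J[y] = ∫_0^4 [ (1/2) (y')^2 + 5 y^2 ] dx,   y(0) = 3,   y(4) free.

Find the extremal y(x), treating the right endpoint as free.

The Lagrangian L = (1/2) (y')^2 + 5 y^2 gives
    ∂L/∂y = 10 y,   ∂L/∂y' = y'.
Euler-Lagrange: y'' − 10 y = 0.
With k = sqrt(10), the general solution is
    y(x) = A cosh(sqrt(10) x) + B sinh(sqrt(10) x).
Fixed left endpoint y(0) = 3 ⇒ A = 3.
The right endpoint x = 4 is free, so the natural (transversality) condition is ∂L/∂y' |_{x=4} = 0, i.e. y'(4) = 0.
Compute y'(x) = A k sinh(k x) + B k cosh(k x), so
    y'(4) = A k sinh(k·4) + B k cosh(k·4) = 0
    ⇒ B = −A tanh(k·4) = − 3 tanh(sqrt(10)·4).
Therefore the extremal is
    y(x) = 3 cosh(sqrt(10) x) − 3 tanh(sqrt(10)·4) sinh(sqrt(10) x).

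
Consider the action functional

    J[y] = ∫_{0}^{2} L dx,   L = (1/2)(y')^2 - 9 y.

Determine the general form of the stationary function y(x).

The Lagrangian is L = (1/2)(y')^2 - 9 y.
∂L/∂y = -9.
∂L/∂y' = y'.
The Euler-Lagrange equation d/dx(∂L/∂y') − ∂L/∂y = 0 becomes:
    y'' + 9 = 0
General solution: y(x) = -(9/2) x^2 + A x + B, where A and B are arbitrary constants fixed by the endpoint conditions.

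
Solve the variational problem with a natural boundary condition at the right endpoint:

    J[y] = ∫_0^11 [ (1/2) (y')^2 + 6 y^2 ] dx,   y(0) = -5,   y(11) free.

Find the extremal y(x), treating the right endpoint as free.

The Lagrangian L = (1/2) (y')^2 + 6 y^2 gives
    ∂L/∂y = 12 y,   ∂L/∂y' = y'.
Euler-Lagrange: y'' − 12 y = 0.
With k = sqrt(12), the general solution is
    y(x) = A cosh(sqrt(12) x) + B sinh(sqrt(12) x).
Fixed left endpoint y(0) = -5 ⇒ A = -5.
The right endpoint x = 11 is free, so the natural (transversality) condition is ∂L/∂y' |_{x=11} = 0, i.e. y'(11) = 0.
Compute y'(x) = A k sinh(k x) + B k cosh(k x), so
    y'(11) = A k sinh(k·11) + B k cosh(k·11) = 0
    ⇒ B = −A tanh(k·11) = 5 tanh(sqrt(12)·11).
Therefore the extremal is
    y(x) = −5 cosh(sqrt(12) x) + 5 tanh(sqrt(12)·11) sinh(sqrt(12) x).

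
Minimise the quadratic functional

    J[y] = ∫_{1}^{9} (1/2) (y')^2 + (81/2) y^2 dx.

The Lagrangian is L = (1/2) (y')^2 + (81/2) y^2.
Compute ∂L/∂y = 81y, ∂L/∂y' = y'.
The Euler-Lagrange equation d/dx(∂L/∂y') − ∂L/∂y = 0 reduces to
    y'' − 81 y = 0.
Its general solution is
    y(x) = A e^(9x) + B e^(−9x),
with A, B fixed by the endpoint conditions.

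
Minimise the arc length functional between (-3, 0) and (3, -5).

Arc-length functional: J[y] = ∫ sqrt(1 + (y')^2) dx.
Lagrangian L = sqrt(1 + (y')^2) has no explicit y dependence, so ∂L/∂y = 0 and the Euler-Lagrange equation gives
    d/dx( y' / sqrt(1 + (y')^2) ) = 0  ⇒  y' / sqrt(1 + (y')^2) = const.
Hence y' is constant, so y(x) is affine.
Fitting the endpoints (-3, 0) and (3, -5):
    slope m = ((-5) − 0) / (3 − (-3)) = -5/6,
    intercept c = 0 − m·(-3) = -5/2.
Extremal: y(x) = (-5/6) x - 5/2.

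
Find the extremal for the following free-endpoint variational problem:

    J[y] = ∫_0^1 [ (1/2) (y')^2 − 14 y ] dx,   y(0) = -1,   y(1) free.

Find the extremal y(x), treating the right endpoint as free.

The Lagrangian L = (1/2) (y')^2 − 14 y gives
    ∂L/∂y = −14,   ∂L/∂y' = y'.
Euler-Lagrange: d/dx(y') − (−14) = 0, i.e. y'' + 14 = 0, so
    y(x) = −(14/2) x^2 + C1 x + C2.
Fixed left endpoint y(0) = -1 ⇒ C2 = -1.
The right endpoint x = 1 is free, so the natural (transversality) condition is ∂L/∂y' |_{x=1} = 0, i.e. y'(1) = 0.
Compute y'(x) = −14 x + C1, so y'(1) = −14 + C1 = 0 ⇒ C1 = 14.
Therefore the extremal is
    y(x) = −7 x^2 + 14 x − 1.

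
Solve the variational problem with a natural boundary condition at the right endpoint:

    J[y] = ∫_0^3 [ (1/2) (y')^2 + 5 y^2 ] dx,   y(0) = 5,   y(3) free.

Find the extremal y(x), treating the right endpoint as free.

The Lagrangian L = (1/2) (y')^2 + 5 y^2 gives
    ∂L/∂y = 10 y,   ∂L/∂y' = y'.
Euler-Lagrange: y'' − 10 y = 0.
With k = sqrt(10), the general solution is
    y(x) = A cosh(sqrt(10) x) + B sinh(sqrt(10) x).
Fixed left endpoint y(0) = 5 ⇒ A = 5.
The right endpoint x = 3 is free, so the natural (transversality) condition is ∂L/∂y' |_{x=3} = 0, i.e. y'(3) = 0.
Compute y'(x) = A k sinh(k x) + B k cosh(k x), so
    y'(3) = A k sinh(k·3) + B k cosh(k·3) = 0
    ⇒ B = −A tanh(k·3) = − 5 tanh(sqrt(10)·3).
Therefore the extremal is
    y(x) = 5 cosh(sqrt(10) x) − 5 tanh(sqrt(10)·3) sinh(sqrt(10) x).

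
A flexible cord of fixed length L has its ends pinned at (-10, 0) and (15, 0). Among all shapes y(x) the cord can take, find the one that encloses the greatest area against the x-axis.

Set up the augmented Lagrangian using a multiplier λ for the length constraint:
    F(y, y') = y − λ sqrt(1 + y'^2).
F has no explicit x dependence, so the Beltrami identity yields a first integral
    F − y' ∂F/∂y' = C.
Compute ∂F/∂y' = −λ y' / sqrt(1 + y'^2). Then
    y − λ sqrt(1 + y'^2) + λ y'^2 / sqrt(1 + y'^2) = C
    ⇒  y − λ / sqrt(1 + y'^2) = C.
Solving for y' and integrating gives
    (x − a)^2 + (y − b)^2 = λ^2,
a circular arc of radius λ. The constants a, b are determined by the endpoint conditions y(-10) = y(15) = 0, and λ is fixed implicitly by the length constraint
    ∫_{-10}^{15} sqrt(1 + y'^2) dx = L.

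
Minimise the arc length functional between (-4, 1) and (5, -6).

Arc-length functional: J[y] = ∫ sqrt(1 + (y')^2) dx.
Lagrangian L = sqrt(1 + (y')^2) has no explicit y dependence, so ∂L/∂y = 0 and the Euler-Lagrange equation gives
    d/dx( y' / sqrt(1 + (y')^2) ) = 0  ⇒  y' / sqrt(1 + (y')^2) = const.
Hence y' is constant, so y(x) is affine.
Fitting the endpoints (-4, 1) and (5, -6):
    slope m = ((-6) − 1) / (5 − (-4)) = -7/9,
    intercept c = 1 − m·(-4) = -19/9.
Extremal: y(x) = (-7/9) x - 19/9.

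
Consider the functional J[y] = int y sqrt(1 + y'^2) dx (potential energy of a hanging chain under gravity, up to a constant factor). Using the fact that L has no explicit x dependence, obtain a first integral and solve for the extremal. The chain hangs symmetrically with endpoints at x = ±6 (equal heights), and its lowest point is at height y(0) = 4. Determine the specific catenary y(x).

The Lagrangian L(y, y') = y sqrt(1 + y'^2) has no explicit x dependence, so the Beltrami identity applies:
    L − y' ∂L/∂y' = C.
Compute ∂L/∂y' = y · y' / sqrt(1 + y'^2). Then
    L − y' ∂L/∂y'
    = y sqrt(1 + y'^2) − y · y'^2 / sqrt(1 + y'^2)
    = y (1 + y'^2 − y'^2) / sqrt(1 + y'^2)
    = y / sqrt(1 + y'^2) = C.
Squaring gives y^2 = C^2 (1 + y'^2), i.e.
    y'^2 = y^2 / C^2 − 1.
Separating variables,
    dy / sqrt(y^2 − C^2) = dx / C,
and integrating gives arccosh(y / C) = (x − a)/C, so
    y(x) = C cosh((x − a)/C),
the catenary. The constants C and a are fixed by the two endpoint conditions (and, for the hanging-chain problem, the length constraint selects C).
Now fit the given data. The endpoints x = ±6 are symmetric at equal height, so the catenary is even about its minimum: a = 0 and y(x) = C cosh(x/C). The lowest point is y(0) = C cosh(0) = C, and we are told y(0) = 4, so C = 4. Therefore
    y(x) = 4 cosh(x/4),
and at the endpoints
    y(±6) = 4 cosh(6/4).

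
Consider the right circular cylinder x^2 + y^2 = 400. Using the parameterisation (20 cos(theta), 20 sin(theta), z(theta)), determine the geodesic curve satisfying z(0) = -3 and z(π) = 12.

Parameterise the cylinder of radius R = 20 as
    r(θ) = (20 cos θ, 20 sin θ, z(θ)).
The arc-length element is
    ds = sqrt(400 + (dz/dθ)^2) dθ,
so the Lagrangian is L = sqrt(400 + z'^2).
L depends on z' only, not on z or θ, so ∂L/∂z = 0 and
    ∂L/∂z' = z' / sqrt(400 + z'^2).
The Euler-Lagrange equation gives
    d/dθ( z' / sqrt(400 + z'^2) ) = 0,
so z' is constant. Integrating once:
    z(θ) = a θ + b,
a helix on the cylinder (a straight line when the cylinder is unrolled). The constants a, b are determined by the endpoint conditions.
With endpoint conditions z(0) = -3 and z(π) = 12: from z(0) = b we get b = -3, and a·π + -3 = 12 gives a = 15/π, so
    z(θ) = (15/π) θ − 3.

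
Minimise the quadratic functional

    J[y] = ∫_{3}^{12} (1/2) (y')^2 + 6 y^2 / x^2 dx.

The Lagrangian is L = (1/2) (y')^2 + 6 y^2 / x^2.
Compute ∂L/∂y = 12y/x^2, ∂L/∂y' = y'.
The Euler-Lagrange equation d/dx(∂L/∂y') − ∂L/∂y = 0 reduces to
    y'' − 12/x^2 · y = 0  (x > 0).
Its general solution is
    y(x) = A x^4 + B x^(-3),
with A, B fixed by the endpoint conditions.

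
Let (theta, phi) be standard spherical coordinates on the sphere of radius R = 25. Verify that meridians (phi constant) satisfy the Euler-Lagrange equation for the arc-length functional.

On the sphere of radius R = 25 with spherical coordinates (θ, φ), the induced metric is
    ds^2 = 625(dθ^2 + sin^2(θ) dφ^2).
Using θ as the parameter, the arc-length functional becomes
    J[φ] = ∫ 25 sqrt(1 + sin^2(θ) (dφ/dθ)^2) dθ.
So L = 25 sqrt(1 + sin^2(θ) φ'^2). Compute
    ∂L/∂φ = 0  (L has no explicit φ dependence),
    ∂L/∂φ' = 25 sin^2(θ) φ' / sqrt(1 + sin^2(θ) φ'^2).
For the candidate φ(θ) = c (constant), φ' = 0, so ∂L/∂φ' evaluated along the candidate vanishes, and ∂L/∂φ is identically zero. Hence
    d/dθ(∂L/∂φ') − ∂L/∂φ = 0
is satisfied. Therefore meridians φ = const are extremals of arc length — they are geodesics on the sphere.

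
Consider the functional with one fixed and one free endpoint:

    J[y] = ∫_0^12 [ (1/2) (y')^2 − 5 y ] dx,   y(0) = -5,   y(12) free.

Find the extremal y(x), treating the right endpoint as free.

The Lagrangian L = (1/2) (y')^2 − 5 y gives
    ∂L/∂y = −5,   ∂L/∂y' = y'.
Euler-Lagrange: d/dx(y') − (−5) = 0, i.e. y'' + 5 = 0, so
    y(x) = −(5/2) x^2 + C1 x + C2.
Fixed left endpoint y(0) = -5 ⇒ C2 = -5.
The right endpoint x = 12 is free, so the natural (transversality) condition is ∂L/∂y' |_{x=12} = 0, i.e. y'(12) = 0.
Compute y'(x) = −5 x + C1, so y'(12) = −60 + C1 = 0 ⇒ C1 = 60.
Therefore the extremal is
    y(x) = −(5/2) x^2 + 60 x − 5.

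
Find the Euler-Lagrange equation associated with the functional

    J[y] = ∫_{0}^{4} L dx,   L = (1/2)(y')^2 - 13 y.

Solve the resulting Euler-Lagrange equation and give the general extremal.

The Lagrangian is L = (1/2)(y')^2 - 13 y.
∂L/∂y = -13.
∂L/∂y' = y'.
The Euler-Lagrange equation d/dx(∂L/∂y') − ∂L/∂y = 0 becomes:
    y'' + 13 = 0
General solution: y(x) = -(13/2) x^2 + A x + B, where A and B are arbitrary constants fixed by the endpoint conditions.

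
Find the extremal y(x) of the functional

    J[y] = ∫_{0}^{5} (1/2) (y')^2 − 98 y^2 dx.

The Lagrangian is L = (1/2) (y')^2 − 98 y^2.
Compute ∂L/∂y = -196y, ∂L/∂y' = y'.
The Euler-Lagrange equation d/dx(∂L/∂y') − ∂L/∂y = 0 reduces to
    y'' + 196 y = 0.
Its general solution is
    y(x) = A sin(14x) + B cos(14x),
with A, B fixed by the endpoint conditions.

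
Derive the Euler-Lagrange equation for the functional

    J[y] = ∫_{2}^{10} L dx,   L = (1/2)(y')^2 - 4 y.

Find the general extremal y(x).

The Lagrangian is L = (1/2)(y')^2 - 4 y.
∂L/∂y = -4.
∂L/∂y' = y'.
The Euler-Lagrange equation d/dx(∂L/∂y') − ∂L/∂y = 0 becomes:
    y'' + 4 = 0
General solution: y(x) = -2 x^2 + A x + B, where A and B are arbitrary constants fixed by the endpoint conditions.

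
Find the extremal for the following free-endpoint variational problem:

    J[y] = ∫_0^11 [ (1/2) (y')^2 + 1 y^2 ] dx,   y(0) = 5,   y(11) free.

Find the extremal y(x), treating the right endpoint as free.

The Lagrangian L = (1/2) (y')^2 + 1 y^2 gives
    ∂L/∂y = 2 y,   ∂L/∂y' = y'.
Euler-Lagrange: y'' − 2 y = 0.
With k = sqrt(2), the general solution is
    y(x) = A cosh(sqrt(2) x) + B sinh(sqrt(2) x).
Fixed left endpoint y(0) = 5 ⇒ A = 5.
The right endpoint x = 11 is free, so the natural (transversality) condition is ∂L/∂y' |_{x=11} = 0, i.e. y'(11) = 0.
Compute y'(x) = A k sinh(k x) + B k cosh(k x), so
    y'(11) = A k sinh(k·11) + B k cosh(k·11) = 0
    ⇒ B = −A tanh(k·11) = − 5 tanh(sqrt(2)·11).
Therefore the extremal is
    y(x) = 5 cosh(sqrt(2) x) − 5 tanh(sqrt(2)·11) sinh(sqrt(2) x).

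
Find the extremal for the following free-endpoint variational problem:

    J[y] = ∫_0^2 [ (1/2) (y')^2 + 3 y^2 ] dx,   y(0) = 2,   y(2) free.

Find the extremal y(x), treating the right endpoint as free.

The Lagrangian L = (1/2) (y')^2 + 3 y^2 gives
    ∂L/∂y = 6 y,   ∂L/∂y' = y'.
Euler-Lagrange: y'' − 6 y = 0.
With k = sqrt(6), the general solution is
    y(x) = A cosh(sqrt(6) x) + B sinh(sqrt(6) x).
Fixed left endpoint y(0) = 2 ⇒ A = 2.
The right endpoint x = 2 is free, so the natural (transversality) condition is ∂L/∂y' |_{x=2} = 0, i.e. y'(2) = 0.
Compute y'(x) = A k sinh(k x) + B k cosh(k x), so
    y'(2) = A k sinh(k·2) + B k cosh(k·2) = 0
    ⇒ B = −A tanh(k·2) = − 2 tanh(sqrt(6)·2).
Therefore the extremal is
    y(x) = 2 cosh(sqrt(6) x) − 2 tanh(sqrt(6)·2) sinh(sqrt(6) x).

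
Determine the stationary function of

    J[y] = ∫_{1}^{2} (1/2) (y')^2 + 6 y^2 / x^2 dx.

The Lagrangian is L = (1/2) (y')^2 + 6 y^2 / x^2.
Compute ∂L/∂y = 12y/x^2, ∂L/∂y' = y'.
The Euler-Lagrange equation d/dx(∂L/∂y') − ∂L/∂y = 0 reduces to
    y'' − 12/x^2 · y = 0  (x > 0).
Its general solution is
    y(x) = A x^4 + B x^(-3),
with A, B fixed by the endpoint conditions.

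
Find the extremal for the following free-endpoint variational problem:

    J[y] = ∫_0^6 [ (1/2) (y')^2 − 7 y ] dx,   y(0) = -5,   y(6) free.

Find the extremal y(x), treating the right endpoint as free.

The Lagrangian L = (1/2) (y')^2 − 7 y gives
    ∂L/∂y = −7,   ∂L/∂y' = y'.
Euler-Lagrange: d/dx(y') − (−7) = 0, i.e. y'' + 7 = 0, so
    y(x) = −(7/2) x^2 + C1 x + C2.
Fixed left endpoint y(0) = -5 ⇒ C2 = -5.
The right endpoint x = 6 is free, so the natural (transversality) condition is ∂L/∂y' |_{x=6} = 0, i.e. y'(6) = 0.
Compute y'(x) = −7 x + C1, so y'(6) = −42 + C1 = 0 ⇒ C1 = 42.
Therefore the extremal is
    y(x) = −(7/2) x^2 + 42 x − 5.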